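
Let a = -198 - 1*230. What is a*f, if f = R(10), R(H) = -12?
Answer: 5136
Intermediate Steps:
f = -12
a = -428 (a = -198 - 230 = -428)
a*f = -428*(-12) = 5136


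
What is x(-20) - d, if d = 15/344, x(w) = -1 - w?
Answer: 6521/344 ≈ 18.956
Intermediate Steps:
d = 15/344 (d = 15*(1/344) = 15/344 ≈ 0.043605)
x(-20) - d = (-1 - 1*(-20)) - 1*15/344 = (-1 + 20) - 15/344 = 19 - 15/344 = 6521/344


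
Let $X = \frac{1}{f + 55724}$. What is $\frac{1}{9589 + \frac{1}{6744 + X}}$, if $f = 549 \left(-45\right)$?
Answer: $\frac{209192137}{2005943432712} \approx 0.00010429$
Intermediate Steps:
$f = -24705$
$X = \frac{1}{31019}$ ($X = \frac{1}{-24705 + 55724} = \frac{1}{31019} \approx 3.2238 \cdot 10^{-5}$)
$\frac{1}{9589 + \frac{1}{6744 + X}} = \frac{1}{9589 + \frac{1}{6744 + \frac{1}{31019}}} = \frac{1}{9589 + \frac{1}{\frac{209192137}{31019}}} = \frac{1}{9589 + \frac{31019}{209192137}} = \frac{1}{\frac{2005943432712}{209192137}} = \frac{209192137}{2005943432712}$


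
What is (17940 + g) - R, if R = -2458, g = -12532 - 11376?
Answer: -3510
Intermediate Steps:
g = -23908
(17940 + g) - R = (17940 - 23908) - 1*(-2458) = -5968 + 2458 = -3510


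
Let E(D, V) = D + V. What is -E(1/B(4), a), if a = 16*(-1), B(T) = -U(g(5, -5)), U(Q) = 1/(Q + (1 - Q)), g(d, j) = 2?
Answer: 17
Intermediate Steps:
U(Q) = 1 (U(Q) = 1/1 = 1)
B(T) = -1 (B(T) = -1*1 = -1)
a = -16
-E(1/B(4), a) = -(1/(-1) - 16) = -(-1 - 16) = -1*(-17) = 17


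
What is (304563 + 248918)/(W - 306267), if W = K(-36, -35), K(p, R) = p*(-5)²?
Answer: -553481/307167 ≈ -1.8019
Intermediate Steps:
K(p, R) = 25*p (K(p, R) = p*25 = 25*p)
W = -900 (W = 25*(-36) = -900)
(304563 + 248918)/(W - 306267) = (304563 + 248918)/(-900 - 306267) = 553481/(-307167) = 553481*(-1/307167) = -553481/307167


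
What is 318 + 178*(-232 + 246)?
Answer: 2810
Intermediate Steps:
318 + 178*(-232 + 246) = 318 + 178*14 = 318 + 2492 = 2810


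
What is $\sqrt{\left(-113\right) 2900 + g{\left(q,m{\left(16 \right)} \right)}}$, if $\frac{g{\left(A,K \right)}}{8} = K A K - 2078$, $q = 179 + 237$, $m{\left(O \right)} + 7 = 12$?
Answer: $2 i \sqrt{65281} \approx 511.0 i$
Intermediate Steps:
$m{\left(O \right)} = 5$ ($m{\left(O \right)} = -7 + 12 = 5$)
$q = 416$
$g{\left(A,K \right)} = -16624 + 8 A K^{2}$ ($g{\left(A,K \right)} = 8 \left(K A K - 2078\right) = 8 \left(A K K - 2078\right) = 8 \left(A K^{2} - 2078\right) = 8 \left(-2078 + A K^{2}\right) = -16624 + 8 A K^{2}$)
$\sqrt{\left(-113\right) 2900 + g{\left(q,m{\left(16 \right)} \right)}} = \sqrt{\left(-113\right) 2900 - \left(16624 - 3328 \cdot 5^{2}\right)} = \sqrt{-327700 - \left(16624 - 83200\right)} = \sqrt{-327700 + \left(-16624 + 83200\right)} = \sqrt{-327700 + 66576} = \sqrt{-261124} = 2 i \sqrt{65281}$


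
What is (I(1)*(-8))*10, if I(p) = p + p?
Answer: -160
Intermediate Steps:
I(p) = 2*p
(I(1)*(-8))*10 = ((2*1)*(-8))*10 = (2*(-8))*10 = -16*10 = -160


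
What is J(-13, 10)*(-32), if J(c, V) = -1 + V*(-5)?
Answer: 1632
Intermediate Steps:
J(c, V) = -1 - 5*V
J(-13, 10)*(-32) = (-1 - 5*10)*(-32) = (-1 - 50)*(-32) = -51*(-32) = 1632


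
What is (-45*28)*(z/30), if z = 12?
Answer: -504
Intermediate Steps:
(-45*28)*(z/30) = (-45*28)*(12/30) = -15120/30 = -1260*2/5 = -504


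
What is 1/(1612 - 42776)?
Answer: -1/41164 ≈ -2.4293e-5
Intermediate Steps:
1/(1612 - 42776) = 1/(-41164) = -1/41164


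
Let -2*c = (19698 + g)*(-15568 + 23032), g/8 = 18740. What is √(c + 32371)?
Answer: I*√632982005 ≈ 25159.0*I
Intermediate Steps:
g = 149920 (g = 8*18740 = 149920)
c = -633014376 (c = -(19698 + 149920)*(-15568 + 23032)/2 = -84809*7464 = -½*1266028752 = -633014376)
√(c + 32371) = √(-633014376 + 32371) = √(-632982005) = I*√632982005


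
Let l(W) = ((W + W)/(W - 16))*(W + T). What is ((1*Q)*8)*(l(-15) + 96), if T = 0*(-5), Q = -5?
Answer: -101040/31 ≈ -3259.4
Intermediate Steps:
T = 0
l(W) = 2*W²/(-16 + W) (l(W) = ((W + W)/(W - 16))*(W + 0) = ((2*W)/(-16 + W))*W = (2*W/(-16 + W))*W = 2*W²/(-16 + W))
((1*Q)*8)*(l(-15) + 96) = ((1*(-5))*8)*(2*(-15)²/(-16 - 15) + 96) = (-5*8)*(2*225/(-31) + 96) = -40*(2*225*(-1/31) + 96) = -40*(-450/31 + 96) = -40*2526/31 = -101040/31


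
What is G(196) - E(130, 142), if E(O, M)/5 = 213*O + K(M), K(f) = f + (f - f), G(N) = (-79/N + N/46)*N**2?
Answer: 207956/23 ≈ 9041.6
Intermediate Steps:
G(N) = N**2*(-79/N + N/46) (G(N) = (-79/N + N*(1/46))*N**2 = (-79/N + N/46)*N**2 = N**2*(-79/N + N/46))
K(f) = f (K(f) = f + 0 = f)
E(O, M) = 5*M + 1065*O (E(O, M) = 5*(213*O + M) = 5*(M + 213*O) = 5*M + 1065*O)
G(196) - E(130, 142) = (1/46)*196*(-3634 + 196**2) - (5*142 + 1065*130) = (1/46)*196*(-3634 + 38416) - (710 + 138450) = (1/46)*196*34782 - 1*139160 = 3408636/23 - 139160 = 207956/23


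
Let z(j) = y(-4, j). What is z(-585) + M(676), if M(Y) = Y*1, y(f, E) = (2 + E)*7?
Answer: -3405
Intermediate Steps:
y(f, E) = 14 + 7*E
z(j) = 14 + 7*j
M(Y) = Y
z(-585) + M(676) = (14 + 7*(-585)) + 676 = (14 - 4095) + 676 = -4081 + 676 = -3405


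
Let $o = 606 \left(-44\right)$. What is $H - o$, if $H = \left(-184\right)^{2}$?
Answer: $60520$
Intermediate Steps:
$H = 33856$
$o = -26664$
$H - o = 33856 - -26664 = 33856 + 26664 = 60520$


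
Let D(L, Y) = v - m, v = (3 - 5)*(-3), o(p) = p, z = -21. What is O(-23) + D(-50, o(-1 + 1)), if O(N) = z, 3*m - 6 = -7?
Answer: -44/3 ≈ -14.667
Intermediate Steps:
m = -1/3 (m = 2 + (1/3)*(-7) = 2 - 7/3 = -1/3 ≈ -0.33333)
O(N) = -21
v = 6 (v = -2*(-3) = 6)
D(L, Y) = 19/3 (D(L, Y) = 6 - 1*(-1/3) = 6 + 1/3 = 19/3)
O(-23) + D(-50, o(-1 + 1)) = -21 + 19/3 = -44/3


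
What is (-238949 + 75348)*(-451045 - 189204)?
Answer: 104745376649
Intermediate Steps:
(-238949 + 75348)*(-451045 - 189204) = -163601*(-640249) = 104745376649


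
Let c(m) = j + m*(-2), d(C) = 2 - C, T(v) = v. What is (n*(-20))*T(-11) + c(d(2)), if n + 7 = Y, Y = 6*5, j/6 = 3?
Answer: 5078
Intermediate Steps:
j = 18 (j = 6*3 = 18)
Y = 30
n = 23 (n = -7 + 30 = 23)
c(m) = 18 - 2*m (c(m) = 18 + m*(-2) = 18 - 2*m)
(n*(-20))*T(-11) + c(d(2)) = (23*(-20))*(-11) + (18 - 2*(2 - 1*2)) = -460*(-11) + (18 - 2*(2 - 2)) = 5060 + (18 - 2*0) = 5060 + (18 + 0) = 5060 + 18 = 5078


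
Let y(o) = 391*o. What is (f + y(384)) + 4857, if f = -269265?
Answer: -114264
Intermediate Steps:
(f + y(384)) + 4857 = (-269265 + 391*384) + 4857 = (-269265 + 150144) + 4857 = -119121 + 4857 = -114264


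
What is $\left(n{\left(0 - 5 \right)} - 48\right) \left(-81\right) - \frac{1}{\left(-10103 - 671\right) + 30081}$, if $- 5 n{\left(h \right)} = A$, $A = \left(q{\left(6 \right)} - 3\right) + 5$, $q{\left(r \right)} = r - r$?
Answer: $\frac{378455809}{96535} \approx 3920.4$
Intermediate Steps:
$q{\left(r \right)} = 0$
$A = 2$ ($A = \left(0 - 3\right) + 5 = -3 + 5 = 2$)
$n{\left(h \right)} = - \frac{2}{5}$ ($n{\left(h \right)} = \left(- \frac{1}{5}\right) 2 = - \frac{2}{5}$)
$\left(n{\left(0 - 5 \right)} - 48\right) \left(-81\right) - \frac{1}{\left(-10103 - 671\right) + 30081} = \left(- \frac{2}{5} - 48\right) \left(-81\right) - \frac{1}{\left(-10103 - 671\right) + 30081} = \left(- \frac{242}{5}\right) \left(-81\right) - \frac{1}{-10774 + 30081} = \frac{19602}{5} - \frac{1}{19307} = \frac{378455809}{96535}$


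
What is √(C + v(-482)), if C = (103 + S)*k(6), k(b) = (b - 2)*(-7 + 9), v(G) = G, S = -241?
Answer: I*√1586 ≈ 39.825*I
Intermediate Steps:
k(b) = -4 + 2*b (k(b) = (-2 + b)*2 = -4 + 2*b)
C = -1104 (C = (103 - 241)*(-4 + 2*6) = -138*(-4 + 12) = -138*8 = -1104)
√(C + v(-482)) = √(-1104 - 482) = √(-1586) = I*√1586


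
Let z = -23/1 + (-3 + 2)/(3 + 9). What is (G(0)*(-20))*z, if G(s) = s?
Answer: 0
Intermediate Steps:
z = -277/12 (z = -23*1 - 1/12 = -23 - 1*1/12 = -23 - 1/12 = -277/12 ≈ -23.083)
(G(0)*(-20))*z = (0*(-20))*(-277/12) = 0*(-277/12) = 0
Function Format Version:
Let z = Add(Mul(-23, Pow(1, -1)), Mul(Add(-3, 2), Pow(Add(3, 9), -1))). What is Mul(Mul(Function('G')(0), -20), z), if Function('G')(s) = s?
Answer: 0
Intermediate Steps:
z = Rational(-277, 12) (z = Add(Mul(-23, 1), Mul(-1, Pow(12, -1))) = Add(-23, Mul(-1, Rational(1, 12))) = Add(-23, Rational(-1, 12)) = Rational(-277, 12) ≈ -23.083)
Mul(Mul(Function('G')(0), -20), z) = Mul(Mul(0, -20), Rational(-277, 12)) = Mul(0, Rational(-277, 12)) = 0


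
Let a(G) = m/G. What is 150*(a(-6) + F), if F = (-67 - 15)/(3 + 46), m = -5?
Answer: -6175/49 ≈ -126.02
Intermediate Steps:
a(G) = -5/G
F = -82/49 ≈ -1.6735
150*(a(-6) + F) = 150*(-5/(-6) - 82/49) = 150*(-5*(-1/6) - 82/49) = 150*(5/6 - 82/49) = 150*(-247/294) = -6175/49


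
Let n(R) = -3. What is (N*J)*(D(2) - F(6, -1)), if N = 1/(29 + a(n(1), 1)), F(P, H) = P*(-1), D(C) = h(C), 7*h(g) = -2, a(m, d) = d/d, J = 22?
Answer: 88/21 ≈ 4.1905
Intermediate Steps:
a(m, d) = 1
h(g) = -2/7 (h(g) = (⅐)*(-2) = -2/7)
D(C) = -2/7
F(P, H) = -P
N = 1/30 (N = 1/(29 + 1) = 1/30 ≈ 0.033333)
(N*J)*(D(2) - F(6, -1)) = ((1/30)*22)*(-2/7 - (-1)*6) = 11*(-2/7 - 1*(-6))/15 = 11*(-2/7 + 6)/15 = (11/15)*(40/7) = 88/21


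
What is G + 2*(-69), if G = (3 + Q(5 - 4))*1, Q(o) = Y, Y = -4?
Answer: -139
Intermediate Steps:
Q(o) = -4
G = -1 (G = (3 - 4)*1 = -1*1 = -1)
G + 2*(-69) = -1 + 2*(-69) = -1 - 138 = -139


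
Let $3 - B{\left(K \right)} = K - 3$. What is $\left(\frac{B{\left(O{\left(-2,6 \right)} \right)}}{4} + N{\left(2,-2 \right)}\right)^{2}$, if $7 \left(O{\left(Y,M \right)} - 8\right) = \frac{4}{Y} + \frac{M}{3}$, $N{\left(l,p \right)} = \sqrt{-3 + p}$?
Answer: $- \frac{19}{4} - i \sqrt{5} \approx -4.75 - 2.2361 i$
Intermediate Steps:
$O{\left(Y,M \right)} = 8 + \frac{M}{21} + \frac{4}{7 Y}$ ($O{\left(Y,M \right)} = 8 + \frac{\frac{4}{Y} + \frac{M}{3}}{7} = 8 + \left(\frac{M}{21} + \frac{4}{7 Y}\right) = 8 + \frac{M}{21} + \frac{4}{7 Y}$)
$B{\left(K \right)} = 6 - K$ ($B{\left(K \right)} = 3 - \left(K - 3\right) = 3 - \left(-3 + K\right) = 6 - K$)
$\left(\frac{B{\left(O{\left(-2,6 \right)} \right)}}{4} + N{\left(2,-2 \right)}\right)^{2} = \left(\frac{6 - \frac{12 - 2 \left(168 + 6\right)}{21 \left(-2\right)}}{4} + \sqrt{-3 - 2}\right)^{2} = \left(\left(6 - \frac{1}{21} \left(- \frac{1}{2}\right) \left(12 - 348\right)\right) \frac{1}{4} + \sqrt{-5}\right)^{2} = \left(\left(6 - \frac{1}{21} \left(- \frac{1}{2}\right) \left(12 - 348\right)\right) \frac{1}{4} + i \sqrt{5}\right)^{2} = \left(\left(6 - \frac{1}{21} \left(- \frac{1}{2}\right) \left(-336\right)\right) \frac{1}{4} + i \sqrt{5}\right)^{2} = \left(\left(6 - 8\right) \frac{1}{4} + i \sqrt{5}\right)^{2} = \left(\left(-2\right) \frac{1}{4} + i \sqrt{5}\right)^{2} = \left(- \frac{1}{2} + i \sqrt{5}\right)^{2}$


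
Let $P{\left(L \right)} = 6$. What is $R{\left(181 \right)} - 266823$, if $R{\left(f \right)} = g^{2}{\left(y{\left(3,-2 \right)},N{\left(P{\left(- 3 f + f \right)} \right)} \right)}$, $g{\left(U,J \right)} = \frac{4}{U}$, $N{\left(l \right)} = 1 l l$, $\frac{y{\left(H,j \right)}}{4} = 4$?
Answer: $- \frac{4269167}{16} \approx -2.6682 \cdot 10^{5}$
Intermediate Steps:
$y{\left(H,j \right)} = 16$ ($y{\left(H,j \right)} = 4 \cdot 4 = 16$)
$N{\left(l \right)} = l^{2}$ ($N{\left(l \right)} = l l = l^{2}$)
$R{\left(f \right)} = \frac{1}{16}$ ($R{\left(f \right)} = \left(\frac{4}{16}\right)^{2} = \left(4 \cdot \frac{1}{16}\right)^{2} = \left(\frac{1}{4}\right)^{2} = \frac{1}{16}$)
$R{\left(181 \right)} - 266823 = \frac{1}{16} - 266823 = - \frac{4269167}{16}$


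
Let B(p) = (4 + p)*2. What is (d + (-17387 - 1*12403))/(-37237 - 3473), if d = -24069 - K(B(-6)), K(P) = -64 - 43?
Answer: 26876/20355 ≈ 1.3204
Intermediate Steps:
B(p) = 8 + 2*p
K(P) = -107
d = -23962 (d = -24069 - 1*(-107) = -24069 + 107 = -23962)
(d + (-17387 - 1*12403))/(-37237 - 3473) = (-23962 + (-17387 - 1*12403))/(-37237 - 3473) = (-23962 + (-17387 - 12403))/(-40710) = (-23962 - 29790)*(-1/40710) = -53752*(-1/40710) = 26876/20355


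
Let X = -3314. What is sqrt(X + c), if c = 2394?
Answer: 2*I*sqrt(230) ≈ 30.332*I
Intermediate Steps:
sqrt(X + c) = sqrt(-3314 + 2394) = sqrt(-920) = 2*I*sqrt(230)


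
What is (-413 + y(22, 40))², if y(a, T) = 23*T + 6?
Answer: 263169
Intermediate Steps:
y(a, T) = 6 + 23*T
(-413 + y(22, 40))² = (-413 + (6 + 23*40))² = (-413 + (6 + 920))² = (-413 + 926)² = 513² = 263169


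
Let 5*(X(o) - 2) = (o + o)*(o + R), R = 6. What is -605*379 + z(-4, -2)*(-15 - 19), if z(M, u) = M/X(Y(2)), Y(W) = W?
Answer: -4814855/21 ≈ -2.2928e+5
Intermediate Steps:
X(o) = 2 + 2*o*(6 + o)/5 (X(o) = 2 + ((o + o)*(o + 6))/5 = 2 + ((2*o)*(6 + o))/5 = 2 + (2*o*(6 + o))/5 = 2 + 2*o*(6 + o)/5)
z(M, u) = 5*M/42 (z(M, u) = M/(2 + (⅖)*2² + (12/5)*2) = M/(2 + (⅖)*4 + 24/5) = M/(2 + 8/5 + 24/5) = M/(42/5) = M*(5/42) = 5*M/42)
-605*379 + z(-4, -2)*(-15 - 19) = -605*379 + ((5/42)*(-4))*(-15 - 19) = -229295 - 10/21*(-34) = -229295 + 340/21 = -4814855/21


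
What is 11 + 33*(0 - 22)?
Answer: -715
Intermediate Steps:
11 + 33*(0 - 22) = 11 + 33*(-22) = 11 - 726 = -715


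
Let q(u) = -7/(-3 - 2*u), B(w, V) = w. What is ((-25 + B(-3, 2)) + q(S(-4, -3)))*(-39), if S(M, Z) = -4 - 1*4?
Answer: 1113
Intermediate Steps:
S(M, Z) = -8 (S(M, Z) = -4 - 4 = -8)
((-25 + B(-3, 2)) + q(S(-4, -3)))*(-39) = ((-25 - 3) + 7/(3 + 2*(-8)))*(-39) = (-28 + 7/(3 - 16))*(-39) = (-28 + 7/(-13))*(-39) = (-28 + 7*(-1/13))*(-39) = (-28 - 7/13)*(-39) = -371/13*(-39) = 1113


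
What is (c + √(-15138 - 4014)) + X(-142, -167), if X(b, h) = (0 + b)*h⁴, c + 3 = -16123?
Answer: -110447093708 + 12*I*√133 ≈ -1.1045e+11 + 138.39*I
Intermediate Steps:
c = -16126 (c = -3 - 16123 = -16126)
X(b, h) = b*h⁴
(c + √(-15138 - 4014)) + X(-142, -167) = (-16126 + √(-15138 - 4014)) - 142*(-167)⁴ = (-16126 + √(-19152)) - 142*777796321 = (-16126 + 12*I*√133) - 110447077582 = -110447093708 + 12*I*√133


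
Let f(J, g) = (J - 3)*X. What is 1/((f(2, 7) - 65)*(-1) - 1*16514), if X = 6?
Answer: -1/16443 ≈ -6.0816e-5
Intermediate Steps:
f(J, g) = -18 + 6*J (f(J, g) = (J - 3)*6 = (-3 + J)*6 = -18 + 6*J)
1/((f(2, 7) - 65)*(-1) - 1*16514) = 1/(((-18 + 6*2) - 65)*(-1) - 1*16514) = 1/(((-18 + 12) - 65)*(-1) - 16514) = 1/((-6 - 65)*(-1) - 16514) = 1/(-71*(-1) - 16514) = 1/(71 - 16514) = 1/(-16443) = -1/16443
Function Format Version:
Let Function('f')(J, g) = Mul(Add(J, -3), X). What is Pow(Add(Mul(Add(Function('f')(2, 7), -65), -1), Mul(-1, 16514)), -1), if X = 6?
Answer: Rational(-1, 16443) ≈ -6.0816e-5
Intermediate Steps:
Function('f')(J, g) = Add(-18, Mul(6, J)) (Function('f')(J, g) = Mul(Add(J, -3), 6) = Mul(Add(-3, J), 6) = Add(-18, Mul(6, J)))
Pow(Add(Mul(Add(Function('f')(2, 7), -65), -1), Mul(-1, 16514)), -1) = Pow(Add(Mul(Add(Add(-18, Mul(6, 2)), -65), -1), Mul(-1, 16514)), -1) = Pow(Add(Mul(Add(Add(-18, 12), -65), -1), -16514), -1) = Pow(Add(Mul(Add(-6, -65), -1), -16514), -1) = Pow(Add(Mul(-71, -1), -16514), -1) = Pow(Add(71, -16514), -1) = Pow(-16443, -1) = Rational(-1, 16443)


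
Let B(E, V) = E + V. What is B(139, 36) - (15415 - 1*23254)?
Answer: 8014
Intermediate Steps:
B(139, 36) - (15415 - 1*23254) = (139 + 36) - (15415 - 1*23254) = 175 - (15415 - 23254) = 175 - 1*(-7839) = 175 + 7839 = 8014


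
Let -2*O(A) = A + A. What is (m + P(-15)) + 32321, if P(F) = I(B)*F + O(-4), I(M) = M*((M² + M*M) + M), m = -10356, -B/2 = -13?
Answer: -515451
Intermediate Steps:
B = 26 (B = -2*(-13) = 26)
O(A) = -A (O(A) = -(A + A)/2 = -A)
I(M) = M*(M + 2*M²) (I(M) = M*((M² + M²) + M) = M*(2*M² + M) = M*(M + 2*M²))
P(F) = 4 + 35828*F (P(F) = (26²*(1 + 2*26))*F - 1*(-4) = (676*(1 + 52))*F + 4 = (676*53)*F + 4 = 35828*F + 4 = 4 + 35828*F)
(m + P(-15)) + 32321 = (-10356 + (4 + 35828*(-15))) + 32321 = (-10356 + (4 - 537420)) + 32321 = (-10356 - 537416) + 32321 = -547772 + 32321 = -515451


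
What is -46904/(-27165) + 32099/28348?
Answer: 2201603927/770073420 ≈ 2.8590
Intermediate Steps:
-46904/(-27165) + 32099/28348 = -46904*(-1/27165) + 32099*(1/28348) = 46904/27165 + 32099/28348 = 2201603927/770073420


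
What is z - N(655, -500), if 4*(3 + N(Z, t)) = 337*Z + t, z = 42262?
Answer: -51175/4 ≈ -12794.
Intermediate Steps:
N(Z, t) = -3 + t/4 + 337*Z/4 (N(Z, t) = -3 + (337*Z + t)/4 = -3 + (t + 337*Z)/4 = -3 + (t/4 + 337*Z/4) = -3 + t/4 + 337*Z/4)
z - N(655, -500) = 42262 - (-3 + (¼)*(-500) + (337/4)*655) = 42262 - (-3 - 125 + 220735/4) = 42262 - 1*220223/4 = 42262 - 220223/4 = -51175/4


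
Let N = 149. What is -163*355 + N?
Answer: -57716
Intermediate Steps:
-163*355 + N = -163*355 + 149 = -57865 + 149 = -57716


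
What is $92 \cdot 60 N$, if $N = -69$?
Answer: $-380880$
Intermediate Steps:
$92 \cdot 60 N = 92 \cdot 60 \left(-69\right) = 5520 \left(-69\right) = -380880$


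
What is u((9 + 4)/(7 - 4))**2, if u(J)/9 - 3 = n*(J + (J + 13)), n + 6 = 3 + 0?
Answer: 311364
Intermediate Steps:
n = -3 (n = -6 + (3 + 0) = -6 + 3 = -3)
u(J) = -324 - 54*J (u(J) = 27 + 9*(-3*(J + (J + 13))) = 27 + 9*(-3*(J + (13 + J))) = 27 + 9*(-3*(13 + 2*J)) = 27 + 9*(-39 - 6*J) = 27 + (-351 - 54*J) = -324 - 54*J)
u((9 + 4)/(7 - 4))**2 = (-324 - 54*(9 + 4)/(7 - 4))**2 = (-324 - 702/3)**2 = (-324 - 54*13/3)**2 = (-324 - 234)**2 = (-558)**2 = 311364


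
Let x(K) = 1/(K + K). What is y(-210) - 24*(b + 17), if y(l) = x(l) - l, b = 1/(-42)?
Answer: -82921/420 ≈ -197.43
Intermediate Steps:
x(K) = 1/(2*K)
b = -1/42 ≈ -0.023810
y(l) = 1/(2*l) - l
y(-210) - 24*(b + 17) = ((½)/(-210) - 1*(-210)) - 24*(-1/42 + 17) = ((½)*(-1/210) + 210) - 24*713/42 = (-1/420 + 210) - 2852/7 = 88199/420 - 2852/7 = -82921/420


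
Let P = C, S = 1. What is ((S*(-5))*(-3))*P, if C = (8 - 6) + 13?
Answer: 225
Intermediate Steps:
C = 15 (C = 2 + 13 = 15)
P = 15
((S*(-5))*(-3))*P = ((1*(-5))*(-3))*15 = -5*(-3)*15 = 15*15 = 225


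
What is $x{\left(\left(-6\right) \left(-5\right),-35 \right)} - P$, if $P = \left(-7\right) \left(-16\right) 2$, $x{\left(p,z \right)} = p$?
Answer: $-194$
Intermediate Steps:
$P = 224$ ($P = 112 \cdot 2 = 224$)
$x{\left(\left(-6\right) \left(-5\right),-35 \right)} - P = \left(-6\right) \left(-5\right) - 224 = 30 - 224 = -194$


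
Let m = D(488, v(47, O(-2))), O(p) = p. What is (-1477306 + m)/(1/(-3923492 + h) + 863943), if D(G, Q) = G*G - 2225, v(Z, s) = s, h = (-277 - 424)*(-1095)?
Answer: -3917689509139/2726515121870 ≈ -1.4369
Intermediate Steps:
h = 767595 (h = -701*(-1095) = 767595)
D(G, Q) = -2225 + G² (D(G, Q) = G² - 2225 = -2225 + G²)
m = 235919 (m = -2225 + 488² = -2225 + 238144 = 235919)
(-1477306 + m)/(1/(-3923492 + h) + 863943) = (-1477306 + 235919)/(1/(-3923492 + 767595) + 863943) = -1241387/(1/(-3155897) + 863943) = -1241387/(-1/3155897 + 863943) = -1241387/2726515121870/3155897 = -1241387*3155897/2726515121870 = -3917689509139/2726515121870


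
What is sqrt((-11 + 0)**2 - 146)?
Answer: 5*I ≈ 5.0*I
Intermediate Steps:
sqrt((-11 + 0)**2 - 146) = sqrt((-11)**2 - 146) = sqrt(121 - 146) = sqrt(-25) = 5*I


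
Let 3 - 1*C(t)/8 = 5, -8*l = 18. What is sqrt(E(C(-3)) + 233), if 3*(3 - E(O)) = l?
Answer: sqrt(947)/2 ≈ 15.387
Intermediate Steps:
l = -9/4 (l = -1/8*18 = -9/4 ≈ -2.2500)
C(t) = -16 (C(t) = 24 - 8*5 = 24 - 40 = -16)
E(O) = 15/4 (E(O) = 3 - 1/3*(-9/4) = 3 + 3/4 = 15/4)
sqrt(E(C(-3)) + 233) = sqrt(15/4 + 233) = sqrt(947/4) = sqrt(947)/2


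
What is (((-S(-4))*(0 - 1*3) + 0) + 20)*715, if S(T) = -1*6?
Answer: 1430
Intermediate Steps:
S(T) = -6
(((-S(-4))*(0 - 1*3) + 0) + 20)*715 = (((-1*(-6))*(0 - 1*3) + 0) + 20)*715 = ((6*(0 - 3) + 0) + 20)*715 = ((6*(-3) + 0) + 20)*715 = ((-18 + 0) + 20)*715 = (-18 + 20)*715 = 2*715 = 1430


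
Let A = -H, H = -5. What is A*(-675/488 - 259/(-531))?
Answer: -1160165/259128 ≈ -4.4772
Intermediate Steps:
A = 5 (A = -1*(-5) = 5)
A*(-675/488 - 259/(-531)) = 5*(-675/488 - 259/(-531)) = 5*(-675*1/488 - 259*(-1/531)) = 5*(-675/488 + 259/531) = 5*(-232033/259128) = -1160165/259128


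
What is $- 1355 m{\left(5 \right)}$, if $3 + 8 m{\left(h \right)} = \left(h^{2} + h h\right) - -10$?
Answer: $- \frac{77235}{8} \approx -9654.4$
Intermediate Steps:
$m{\left(h \right)} = \frac{7}{8} + \frac{h^{2}}{4}$ ($m{\left(h \right)} = - \frac{3}{8} + \frac{\left(h^{2} + h h\right) - -10}{8} = - \frac{3}{8} + \frac{\left(h^{2} + h^{2}\right) + 10}{8} = - \frac{3}{8} + \frac{2 h^{2} + 10}{8} = - \frac{3}{8} + \frac{10 + 2 h^{2}}{8} = - \frac{3}{8} + \left(\frac{5}{4} + \frac{h^{2}}{4}\right) = \frac{7}{8} + \frac{h^{2}}{4}$)
$- 1355 m{\left(5 \right)} = - 1355 \left(\frac{7}{8} + \frac{5^{2}}{4}\right) = - 1355 \left(\frac{7}{8} + \frac{1}{4} \cdot 25\right) = - 1355 \left(\frac{7}{8} + \frac{25}{4}\right) = \left(-1355\right) \frac{57}{8} = - \frac{77235}{8}$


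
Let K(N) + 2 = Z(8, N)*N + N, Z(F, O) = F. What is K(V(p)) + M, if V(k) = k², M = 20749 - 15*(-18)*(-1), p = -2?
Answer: 20513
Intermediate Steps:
M = 20479 (M = 20749 + 270*(-1) = 20749 - 270 = 20479)
K(N) = -2 + 9*N (K(N) = -2 + (8*N + N) = -2 + 9*N)
K(V(p)) + M = (-2 + 9*(-2)²) + 20479 = (-2 + 9*4) + 20479 = (-2 + 36) + 20479 = 34 + 20479 = 20513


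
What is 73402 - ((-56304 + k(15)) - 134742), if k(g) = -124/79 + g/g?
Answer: 20891437/79 ≈ 2.6445e+5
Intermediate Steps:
k(g) = -45/79 (k(g) = -124*1/79 + 1 = -124/79 + 1 = -45/79)
73402 - ((-56304 + k(15)) - 134742) = 73402 - ((-56304 - 45/79) - 134742) = 73402 - (-4448061/79 - 134742) = 73402 - 1*(-15092679/79) = 73402 + 15092679/79 = 20891437/79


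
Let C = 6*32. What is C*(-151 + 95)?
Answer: -10752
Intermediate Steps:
C = 192
C*(-151 + 95) = 192*(-151 + 95) = 192*(-56) = -10752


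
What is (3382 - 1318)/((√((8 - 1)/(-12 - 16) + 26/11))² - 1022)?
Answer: -90816/44875 ≈ -2.0238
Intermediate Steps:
(3382 - 1318)/((√((8 - 1)/(-12 - 16) + 26/11))² - 1022) = 2064/((√(7/(-28) + 26*(1/11)))² - 1022) = 2064/((√(7*(-1/28) + 26/11))² - 1022) = 2064/((√(-¼ + 26/11))² - 1022) = 2064/((√(93/44))² - 1022) = 2064/((√1023/22)² - 1022) = 2064/(93/44 - 1022) = 2064/(-44875/44) = 2064*(-44/44875) = -90816/44875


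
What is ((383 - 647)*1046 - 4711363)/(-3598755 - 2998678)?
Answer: 4987507/6597433 ≈ 0.75598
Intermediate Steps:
((383 - 647)*1046 - 4711363)/(-3598755 - 2998678) = (-264*1046 - 4711363)/(-6597433) = (-276144 - 4711363)*(-1/6597433) = -4987507*(-1/6597433) = 4987507/6597433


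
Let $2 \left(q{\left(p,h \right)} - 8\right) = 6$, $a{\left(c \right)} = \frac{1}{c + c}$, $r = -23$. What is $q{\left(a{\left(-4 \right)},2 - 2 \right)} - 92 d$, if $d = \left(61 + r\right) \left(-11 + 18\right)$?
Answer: $-24461$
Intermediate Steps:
$a{\left(c \right)} = \frac{1}{2 c}$
$d = 266$ ($d = \left(61 - 23\right) \left(-11 + 18\right) = 38 \cdot 7 = 266$)
$q{\left(p,h \right)} = 11$ ($q{\left(p,h \right)} = 8 + \frac{1}{2} \cdot 6 = 8 + 3 = 11$)
$q{\left(a{\left(-4 \right)},2 - 2 \right)} - 92 d = 11 - 24472 = -24461$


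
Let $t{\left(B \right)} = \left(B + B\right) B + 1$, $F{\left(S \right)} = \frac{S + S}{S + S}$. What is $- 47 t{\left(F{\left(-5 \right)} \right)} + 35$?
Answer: $-106$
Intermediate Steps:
$F{\left(S \right)} = 1$ ($F{\left(S \right)} = \frac{2 S}{2 S} = 2 S \frac{1}{2 S} = 1$)
$t{\left(B \right)} = 1 + 2 B^{2}$ ($t{\left(B \right)} = 2 B B + 1 = 2 B^{2} + 1 = 1 + 2 B^{2}$)
$- 47 t{\left(F{\left(-5 \right)} \right)} + 35 = - 47 \left(1 + 2 \cdot 1^{2}\right) + 35 = - 47 \left(1 + 2 \cdot 1\right) + 35 = - 47 \left(1 + 2\right) + 35 = \left(-47\right) 3 + 35 = -141 + 35 = -106$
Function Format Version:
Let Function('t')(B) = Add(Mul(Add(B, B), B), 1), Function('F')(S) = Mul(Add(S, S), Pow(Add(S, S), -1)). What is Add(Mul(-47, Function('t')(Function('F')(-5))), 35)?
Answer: -106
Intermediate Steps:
Function('F')(S) = 1 (Function('F')(S) = Mul(Mul(2, S), Pow(Mul(2, S), -1)) = Mul(Mul(2, S), Mul(Rational(1, 2), Pow(S, -1))) = 1)
Function('t')(B) = Add(1, Mul(2, Pow(B, 2))) (Function('t')(B) = Add(Mul(Mul(2, B), B), 1) = Add(Mul(2, Pow(B, 2)), 1) = Add(1, Mul(2, Pow(B, 2))))
Add(Mul(-47, Function('t')(Function('F')(-5))), 35) = Add(Mul(-47, Add(1, Mul(2, Pow(1, 2)))), 35) = Add(Mul(-47, Add(1, Mul(2, 1))), 35) = Add(Mul(-47, Add(1, 2)), 35) = Add(Mul(-47, 3), 35) = Add(-141, 35) = -106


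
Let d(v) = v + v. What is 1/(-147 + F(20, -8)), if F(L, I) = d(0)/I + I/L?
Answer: -5/737 ≈ -0.0067843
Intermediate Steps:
d(v) = 2*v
F(L, I) = I/L (F(L, I) = (2*0)/I + I/L = 0/I + I/L = 0 + I/L = I/L)
1/(-147 + F(20, -8)) = 1/(-147 - 8/20) = 1/(-147 - 8*1/20) = 1/(-147 - ⅖) = 1/(-737/5) = -5/737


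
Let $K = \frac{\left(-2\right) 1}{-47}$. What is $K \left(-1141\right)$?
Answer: $- \frac{2282}{47} \approx -48.553$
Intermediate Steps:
$K = \frac{2}{47}$ ($K = \left(-2\right) \left(- \frac{1}{47}\right) = \frac{2}{47} \approx 0.042553$)
$K \left(-1141\right) = \frac{2}{47} \left(-1141\right) = - \frac{2282}{47}$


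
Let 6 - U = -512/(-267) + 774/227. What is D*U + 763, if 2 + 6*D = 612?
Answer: 151169461/181827 ≈ 831.39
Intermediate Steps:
D = 305/3 (D = -⅓ + (⅙)*612 = -⅓ + 102 = 305/3 ≈ 101.67)
U = 40772/60609 (U = 6 - (-512/(-267) + 774/227) = 6 - (-512*(-1/267) + 774*(1/227)) = 6 - (512/267 + 774/227) = 6 - 1*322882/60609 = 6 - 322882/60609 = 40772/60609 ≈ 0.67271)
D*U + 763 = (305/3)*(40772/60609) + 763 = 12435460/181827 + 763 = 151169461/181827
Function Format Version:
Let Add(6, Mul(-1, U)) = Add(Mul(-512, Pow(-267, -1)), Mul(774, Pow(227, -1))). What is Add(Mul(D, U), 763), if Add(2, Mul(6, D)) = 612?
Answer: Rational(151169461, 181827) ≈ 831.39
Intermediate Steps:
D = Rational(305, 3) (D = Add(Rational(-1, 3), Mul(Rational(1, 6), 612)) = Add(Rational(-1, 3), 102) = Rational(305, 3) ≈ 101.67)
U = Rational(40772, 60609) (U = Add(6, Mul(-1, Add(Mul(-512, Pow(-267, -1)), Mul(774, Pow(227, -1))))) = Add(6, Mul(-1, Add(Mul(-512, Rational(-1, 267)), Mul(774, Rational(1, 227))))) = Add(6, Mul(-1, Add(Rational(512, 267), Rational(774, 227)))) = Add(6, Mul(-1, Rational(322882, 60609))) = Add(6, Rational(-322882, 60609)) = Rational(40772, 60609) ≈ 0.67271)
Add(Mul(D, U), 763) = Add(Mul(Rational(305, 3), Rational(40772, 60609)), 763) = Add(Rational(12435460, 181827), 763) = Rational(151169461, 181827)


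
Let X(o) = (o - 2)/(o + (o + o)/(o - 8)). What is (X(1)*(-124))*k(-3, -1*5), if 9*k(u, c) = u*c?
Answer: 868/3 ≈ 289.33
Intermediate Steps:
X(o) = (-2 + o)/(o + 2*o/(-8 + o)) (X(o) = (-2 + o)/(o + (2*o)/(-8 + o)) = (-2 + o)/(o + 2*o/(-8 + o)))
k(u, c) = c*u/9 (k(u, c) = (u*c)/9 = (c*u)/9 = c*u/9)
(X(1)*(-124))*k(-3, -1*5) = (((16 + 1**2 - 10*1)/(1*(-6 + 1)))*(-124))*((1/9)*(-1*5)*(-3)) = ((1*(16 + 1 - 10)/(-5))*(-124))*((1/9)*(-5)*(-3)) = ((1*(-1/5)*7)*(-124))*(5/3) = -7/5*(-124)*(5/3) = (868/5)*(5/3) = 868/3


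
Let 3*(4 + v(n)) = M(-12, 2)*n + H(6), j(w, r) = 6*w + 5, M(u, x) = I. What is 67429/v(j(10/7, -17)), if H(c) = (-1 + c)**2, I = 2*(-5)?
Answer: -1416009/859 ≈ -1648.4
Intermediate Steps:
I = -10
M(u, x) = -10
j(w, r) = 5 + 6*w
v(n) = 13/3 - 10*n/3 (v(n) = -4 + (-10*n + (-1 + 6)**2)/3 = -4 + (-10*n + 5**2)/3 = -4 + (-10*n + 25)/3 = -4 + (25 - 10*n)/3 = -4 + (25/3 - 10*n/3) = 13/3 - 10*n/3)
67429/v(j(10/7, -17)) = 67429/(13/3 - 10*(5 + 6*(10/7))/3) = 67429/(13/3 - 10*(5 + 60/7)/3) = 67429/(13/3 - 10/3*95/7) = 67429/(13/3 - 950/21) = 67429/(-859/21) = 67429*(-21/859) = -1416009/859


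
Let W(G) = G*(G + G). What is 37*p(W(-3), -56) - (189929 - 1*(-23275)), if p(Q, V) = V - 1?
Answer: -215313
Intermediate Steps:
W(G) = 2*G² (W(G) = G*(2*G) = 2*G²)
p(Q, V) = -1 + V
37*p(W(-3), -56) - (189929 - 1*(-23275)) = 37*(-1 - 56) - (189929 - 1*(-23275)) = 37*(-57) - (189929 + 23275) = -2109 - 1*213204 = -2109 - 213204 = -215313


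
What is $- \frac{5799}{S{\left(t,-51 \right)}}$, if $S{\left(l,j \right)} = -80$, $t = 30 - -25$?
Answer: $\frac{5799}{80} \approx 72.488$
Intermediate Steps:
$t = 55$ ($t = 30 + 25 = 55$)
$- \frac{5799}{S{\left(t,-51 \right)}} = - \frac{5799}{-80} = \left(-5799\right) \left(- \frac{1}{80}\right) = \frac{5799}{80}$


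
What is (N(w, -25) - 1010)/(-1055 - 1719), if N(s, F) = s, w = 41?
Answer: 51/146 ≈ 0.34932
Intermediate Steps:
(N(w, -25) - 1010)/(-1055 - 1719) = (41 - 1010)/(-1055 - 1719) = -969/(-2774) = -969*(-1/2774) = 51/146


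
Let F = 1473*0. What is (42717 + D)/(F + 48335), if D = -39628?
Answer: 3089/48335 ≈ 0.063908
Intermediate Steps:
F = 0
(42717 + D)/(F + 48335) = (42717 - 39628)/(0 + 48335) = 3089/48335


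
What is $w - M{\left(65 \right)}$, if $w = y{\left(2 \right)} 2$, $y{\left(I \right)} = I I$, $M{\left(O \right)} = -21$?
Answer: $29$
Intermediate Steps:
$y{\left(I \right)} = I^{2}$
$w = 8$ ($w = 2^{2} \cdot 2 = 4 \cdot 2 = 8$)
$w - M{\left(65 \right)} = 8 - -21 = 8 + 21 = 29$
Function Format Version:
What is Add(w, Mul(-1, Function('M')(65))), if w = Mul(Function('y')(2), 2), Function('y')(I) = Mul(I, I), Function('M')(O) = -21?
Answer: 29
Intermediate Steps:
Function('y')(I) = Pow(I, 2)
w = 8 (w = Mul(Pow(2, 2), 2) = Mul(4, 2) = 8)
Add(w, Mul(-1, Function('M')(65))) = Add(8, Mul(-1, -21)) = Add(8, 21) = 29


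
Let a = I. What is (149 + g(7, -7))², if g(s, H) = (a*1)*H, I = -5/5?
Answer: 24336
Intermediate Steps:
I = -1 (I = -5*⅕ = -1)
a = -1
g(s, H) = -H (g(s, H) = (-1*1)*H = -H)
(149 + g(7, -7))² = (149 - 1*(-7))² = (149 + 7)² = 156² = 24336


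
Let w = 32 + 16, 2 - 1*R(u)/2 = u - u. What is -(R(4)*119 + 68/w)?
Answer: -5729/12 ≈ -477.42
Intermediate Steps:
R(u) = 4 (R(u) = 4 - 2*(u - u) = 4 - 2*0 = 4 + 0 = 4)
w = 48
-(R(4)*119 + 68/w) = -(4*119 + 68/48) = -(476 + 68*(1/48)) = -(476 + 17/12) = -1*5729/12 = -5729/12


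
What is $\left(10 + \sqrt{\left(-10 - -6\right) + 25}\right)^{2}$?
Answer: $\left(10 + \sqrt{21}\right)^{2} \approx 212.65$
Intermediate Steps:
$\left(10 + \sqrt{\left(-10 - -6\right) + 25}\right)^{2} = \left(10 + \sqrt{\left(-10 + 6\right) + 25}\right)^{2} = \left(10 + \sqrt{-4 + 25}\right)^{2} = \left(10 + \sqrt{21}\right)^{2}$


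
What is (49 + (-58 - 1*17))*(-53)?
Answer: 1378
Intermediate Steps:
(49 + (-58 - 1*17))*(-53) = (49 + (-58 - 17))*(-53) = (49 - 75)*(-53) = -26*(-53) = 1378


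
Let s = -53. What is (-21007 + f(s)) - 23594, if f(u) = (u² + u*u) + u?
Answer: -39036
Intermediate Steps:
f(u) = u + 2*u² (f(u) = (u² + u²) + u = 2*u² + u = u + 2*u²)
(-21007 + f(s)) - 23594 = (-21007 - 53*(1 + 2*(-53))) - 23594 = (-21007 - 53*(1 - 106)) - 23594 = (-21007 - 53*(-105)) - 23594 = (-21007 + 5565) - 23594 = -15442 - 23594 = -39036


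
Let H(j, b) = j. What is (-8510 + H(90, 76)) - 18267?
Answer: -26687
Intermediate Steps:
(-8510 + H(90, 76)) - 18267 = (-8510 + 90) - 18267 = -8420 - 18267 = -26687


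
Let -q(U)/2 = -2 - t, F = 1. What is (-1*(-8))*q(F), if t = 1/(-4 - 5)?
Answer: 272/9 ≈ 30.222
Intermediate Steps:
t = -1/9 (t = 1/(-9) = -1/9 ≈ -0.11111)
q(U) = 34/9 (q(U) = -2*(-2 - 1*(-1/9)) = -2*(-2 + 1/9) = -2*(-17/9) = 34/9)
(-1*(-8))*q(F) = -1*(-8)*(34/9) = 8*(34/9) = 272/9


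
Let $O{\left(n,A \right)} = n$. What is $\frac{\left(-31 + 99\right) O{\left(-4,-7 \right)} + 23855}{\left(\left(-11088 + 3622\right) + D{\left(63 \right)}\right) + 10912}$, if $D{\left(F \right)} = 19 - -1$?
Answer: $\frac{23583}{3466} \approx 6.8041$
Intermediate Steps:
$D{\left(F \right)} = 20$ ($D{\left(F \right)} = 19 + 1 = 20$)
$\frac{\left(-31 + 99\right) O{\left(-4,-7 \right)} + 23855}{\left(\left(-11088 + 3622\right) + D{\left(63 \right)}\right) + 10912} = \frac{\left(-31 + 99\right) \left(-4\right) + 23855}{\left(\left(-11088 + 3622\right) + 20\right) + 10912} = \frac{68 \left(-4\right) + 23855}{\left(-7466 + 20\right) + 10912} = \frac{-272 + 23855}{-7446 + 10912} = \frac{23583}{3466}$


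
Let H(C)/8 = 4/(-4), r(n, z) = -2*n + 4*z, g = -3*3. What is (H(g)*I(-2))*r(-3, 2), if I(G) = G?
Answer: 224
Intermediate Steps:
g = -9
H(C) = -8 (H(C) = 8*(4/(-4)) = 8*(4*(-¼)) = 8*(-1) = -8)
(H(g)*I(-2))*r(-3, 2) = (-8*(-2))*(-2*(-3) + 4*2) = 16*(6 + 8) = 16*14 = 224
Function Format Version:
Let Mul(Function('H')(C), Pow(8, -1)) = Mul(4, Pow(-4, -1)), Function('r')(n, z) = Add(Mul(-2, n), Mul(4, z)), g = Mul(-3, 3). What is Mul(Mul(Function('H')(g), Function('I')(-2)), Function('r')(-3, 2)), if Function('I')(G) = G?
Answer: 224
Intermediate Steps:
g = -9
Function('H')(C) = -8 (Function('H')(C) = Mul(8, Mul(4, Pow(-4, -1))) = Mul(8, Mul(4, Rational(-1, 4))) = Mul(8, -1) = -8)
Mul(Mul(Function('H')(g), Function('I')(-2)), Function('r')(-3, 2)) = Mul(Mul(-8, -2), Add(Mul(-2, -3), Mul(4, 2))) = Mul(16, Add(6, 8)) = Mul(16, 14) = 224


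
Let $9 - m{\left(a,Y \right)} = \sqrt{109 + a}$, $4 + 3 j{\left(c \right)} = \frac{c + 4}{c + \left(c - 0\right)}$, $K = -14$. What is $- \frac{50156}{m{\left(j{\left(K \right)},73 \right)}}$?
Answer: $\frac{2106552}{125} + \frac{50156 \sqrt{21126}}{375} \approx 36293.0$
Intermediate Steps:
$j{\left(c \right)} = - \frac{4}{3} + \frac{4 + c}{6 c}$ ($j{\left(c \right)} = - \frac{4}{3} + \frac{\left(c + 4\right) \frac{1}{c + \left(c - 0\right)}}{3} = - \frac{4}{3} + \frac{\left(4 + c\right) \frac{1}{c + \left(c + 0\right)}}{3} = - \frac{4}{3} + \frac{\left(4 + c\right) \frac{1}{c + c}}{3} = - \frac{4}{3} + \frac{\left(4 + c\right) \frac{1}{2 c}}{3} = - \frac{4}{3} + \frac{\frac{1}{2} \frac{1}{c} \left(4 + c\right)}{3} = - \frac{4}{3} + \frac{4 + c}{6 c}$)
$m{\left(a,Y \right)} = 9 - \sqrt{109 + a}$
$- \frac{50156}{m{\left(j{\left(K \right)},73 \right)}} = - \frac{50156}{9 - \sqrt{109 + \frac{4 - -98}{6 \left(-14\right)}}} = - \frac{50156}{9 - \sqrt{109 + \frac{1}{6} \left(- \frac{1}{14}\right) \left(4 + 98\right)}} = - \frac{50156}{9 - \sqrt{109 + \frac{1}{6} \left(- \frac{1}{14}\right) 102}} = - \frac{50156}{9 - \sqrt{109 - \frac{17}{14}}} = - \frac{50156}{9 - \sqrt{\frac{1509}{14}}} = - \frac{50156}{9 - \frac{\sqrt{21126}}{14}}$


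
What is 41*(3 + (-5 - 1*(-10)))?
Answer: 328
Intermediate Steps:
41*(3 + (-5 - 1*(-10))) = 41*(3 + (-5 + 10)) = 41*(3 + 5) = 41*8 = 328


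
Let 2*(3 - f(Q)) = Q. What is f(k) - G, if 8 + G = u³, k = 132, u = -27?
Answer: 19628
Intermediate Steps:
f(Q) = 3 - Q/2
G = -19691 (G = -8 + (-27)³ = -8 - 19683 = -19691)
f(k) - G = (3 - ½*132) - 1*(-19691) = (3 - 66) + 19691 = -63 + 19691 = 19628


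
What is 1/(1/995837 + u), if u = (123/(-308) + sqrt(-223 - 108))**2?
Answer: 94469081168*I/(-31254199753771*I + 75452577816*sqrt(331)) ≈ -0.0030168 + 0.0001325*I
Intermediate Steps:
u = (-123/308 + I*sqrt(331))**2 (u = (123*(-1/308) + sqrt(-331))**2 = (-123/308 + I*sqrt(331))**2 ≈ -330.84 - 14.531*I)
1/(1/995837 + u) = 1/(1/995837 + (123 - 308*I*sqrt(331))**2/94864)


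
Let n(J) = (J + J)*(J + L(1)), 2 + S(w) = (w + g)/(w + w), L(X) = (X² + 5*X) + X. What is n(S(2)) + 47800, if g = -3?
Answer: 382229/8 ≈ 47779.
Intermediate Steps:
L(X) = X² + 6*X
S(w) = -2 + (-3 + w)/(2*w) (S(w) = -2 + (w - 3)/(w + w) = -2 + (-3 + w)/((2*w)) = -2 + (-3 + w)*(1/(2*w)) = -2 + (-3 + w)/(2*w))
n(J) = 2*J*(7 + J) (n(J) = (J + J)*(J + 1*(6 + 1)) = (2*J)*(J + 1*7) = (2*J)*(J + 7) = (2*J)*(7 + J) = 2*J*(7 + J))
n(S(2)) + 47800 = 2*((3/2)*(-1 - 1*2)/2)*(7 + (3/2)*(-1 - 1*2)/2) + 47800 = 2*((3/2)*(½)*(-1 - 2))*(7 + (3/2)*(½)*(-1 - 2)) + 47800 = 2*((3/2)*(½)*(-3))*(7 + (3/2)*(½)*(-3)) + 47800 = 2*(-9/4)*(7 - 9/4) + 47800 = 2*(-9/4)*(19/4) + 47800 = -171/8 + 47800 = 382229/8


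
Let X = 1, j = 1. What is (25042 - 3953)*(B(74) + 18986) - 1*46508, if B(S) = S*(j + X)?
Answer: 403470418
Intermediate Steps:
B(S) = 2*S (B(S) = S*(1 + 1) = S*2 = 2*S)
(25042 - 3953)*(B(74) + 18986) - 1*46508 = (25042 - 3953)*(2*74 + 18986) - 1*46508 = 21089*(148 + 18986) - 46508 = 21089*19134 - 46508 = 403516926 - 46508 = 403470418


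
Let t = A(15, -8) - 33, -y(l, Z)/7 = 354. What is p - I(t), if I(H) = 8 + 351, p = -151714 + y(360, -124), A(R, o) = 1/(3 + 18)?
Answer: -154551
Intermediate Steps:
y(l, Z) = -2478 (y(l, Z) = -7*354 = -2478)
A(R, o) = 1/21
t = -692/21 (t = 1/21 - 33 = -692/21 ≈ -32.952)
p = -154192 (p = -151714 - 2478 = -154192)
I(H) = 359
p - I(t) = -154192 - 1*359 = -154192 - 359 = -154551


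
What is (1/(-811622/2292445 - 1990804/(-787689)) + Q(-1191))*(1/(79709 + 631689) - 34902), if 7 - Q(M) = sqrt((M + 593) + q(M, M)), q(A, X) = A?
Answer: -726931185137227429921205/2791883552627622356 + 24829212995*I*sqrt(1789)/711398 ≈ -2.6037e+5 + 1.4762e+6*I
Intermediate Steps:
Q(M) = 7 - sqrt(593 + 2*M) (Q(M) = 7 - sqrt((M + 593) + M) = 7 - sqrt((593 + M) + M) = 7 - sqrt(593 + 2*M))
(1/(-811622/2292445 - 1990804/(-787689)) + Q(-1191))*(1/(79709 + 631689) - 34902) = (1/(-811622/2292445 - 1990804/(-787689)) + (7 - sqrt(593 + 2*(-1191))))*(1/(79709 + 631689) - 34902) = (1/(-811622*1/2292445 - 1990804*(-1/787689)) + (7 - sqrt(593 - 2382)))*(1/711398 - 34902) = (1/(-811622/2292445 + 1990804/787689) + (7 - sqrt(-1789)))*(1/711398 - 34902) = (1/(3924502954222/1805733709605) + (7 - I*sqrt(1789)))*(-24829212995/711398) = (1805733709605/3924502954222 + (7 - I*sqrt(1789)))*(-24829212995/711398) = (29277254389159/3924502954222 - I*sqrt(1789))*(-24829212995/711398) = -726931185137227429921205/2791883552627622356 + 24829212995*I*sqrt(1789)/711398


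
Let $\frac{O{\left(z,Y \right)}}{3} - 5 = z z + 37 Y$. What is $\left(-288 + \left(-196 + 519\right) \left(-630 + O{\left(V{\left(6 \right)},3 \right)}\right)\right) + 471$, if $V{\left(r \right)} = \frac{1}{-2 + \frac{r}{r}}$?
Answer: $-89934$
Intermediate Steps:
$V{\left(r \right)} = -1$ ($V{\left(r \right)} = \frac{1}{-2 + 1} = \frac{1}{-1} = -1$)
$O{\left(z,Y \right)} = 15 + 3 z^{2} + 111 Y$ ($O{\left(z,Y \right)} = 15 + 3 \left(z z + 37 Y\right) = 15 + 3 \left(z^{2} + 37 Y\right) = 15 + \left(3 z^{2} + 111 Y\right) = 15 + 3 z^{2} + 111 Y$)
$\left(-288 + \left(-196 + 519\right) \left(-630 + O{\left(V{\left(6 \right)},3 \right)}\right)\right) + 471 = \left(-288 + \left(-196 + 519\right) \left(-630 + \left(15 + 3 \left(-1\right)^{2} + 111 \cdot 3\right)\right)\right) + 471 = \left(-288 + 323 \left(-630 + \left(15 + 3 \cdot 1 + 333\right)\right)\right) + 471 = \left(-288 + 323 \left(-630 + \left(15 + 3 + 333\right)\right)\right) + 471 = \left(-288 + 323 \left(-630 + 351\right)\right) + 471 = \left(-288 + 323 \left(-279\right)\right) + 471 = \left(-288 - 90117\right) + 471 = -90405 + 471 = -89934$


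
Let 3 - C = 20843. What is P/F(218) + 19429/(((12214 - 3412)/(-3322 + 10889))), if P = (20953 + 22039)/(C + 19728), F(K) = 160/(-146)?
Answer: 409576756091/24469560 ≈ 16738.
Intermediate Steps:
C = -20840 (C = 3 - 1*20843 = 3 - 20843 = -20840)
F(K) = -80/73 (F(K) = 160*(-1/146) = -80/73)
P = -5374/139 (P = (20953 + 22039)/(-20840 + 19728) = 42992/(-1112) = 42992*(-1/1112) = -5374/139 ≈ -38.662)
P/F(218) + 19429/(((12214 - 3412)/(-3322 + 10889))) = -5374/(139*(-80/73)) + 19429/(((12214 - 3412)/(-3322 + 10889))) = -5374/139*(-73/80) + 19429/((8802/7567)) = 196151/5560 + 19429/((8802*(1/7567))) = 196151/5560 + 19429/(8802/7567) = 196151/5560 + 19429*(7567/8802) = 196151/5560 + 147019243/8802 = 409576756091/24469560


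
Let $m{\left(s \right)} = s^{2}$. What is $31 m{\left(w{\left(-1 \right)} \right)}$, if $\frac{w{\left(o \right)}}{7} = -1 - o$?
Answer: $0$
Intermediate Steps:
$w{\left(o \right)} = -7 - 7 o$ ($w{\left(o \right)} = 7 \left(-1 - o\right) = -7 - 7 o$)
$31 m{\left(w{\left(-1 \right)} \right)} = 31 \left(-7 - -7\right)^{2} = 31 \left(-7 + 7\right)^{2} = 31 \cdot 0^{2} = 31 \cdot 0 = 0$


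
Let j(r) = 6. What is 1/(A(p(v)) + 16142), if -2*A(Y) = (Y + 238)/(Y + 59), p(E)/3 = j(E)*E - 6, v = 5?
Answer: 131/2114447 ≈ 6.1955e-5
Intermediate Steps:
p(E) = -18 + 18*E (p(E) = 3*(6*E - 6) = 3*(-6 + 6*E) = -18 + 18*E)
A(Y) = -(238 + Y)/(2*(59 + Y)) (A(Y) = -(Y + 238)/(2*(Y + 59)) = -(238 + Y)/(2*(59 + Y)))
1/(A(p(v)) + 16142) = 1/((-238 - (-18 + 18*5))/(2*(59 + (-18 + 18*5))) + 16142) = 1/((-238 - (-18 + 90))/(2*(59 + (-18 + 90))) + 16142) = 1/((-238 - 1*72)/(2*(59 + 72)) + 16142) = 1/((½)*(-238 - 72)/131 + 16142) = 1/((½)*(1/131)*(-310) + 16142) = 1/(-155/131 + 16142) = 1/(2114447/131) = 131/2114447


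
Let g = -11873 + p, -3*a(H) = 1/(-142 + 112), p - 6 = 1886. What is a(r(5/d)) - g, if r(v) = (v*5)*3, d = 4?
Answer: 898291/90 ≈ 9981.0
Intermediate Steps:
p = 1892 (p = 6 + 1886 = 1892)
r(v) = 15*v (r(v) = (5*v)*3 = 15*v)
a(H) = 1/90 (a(H) = -1/(3*(-142 + 112)) = -⅓/(-30) = -⅓*(-1/30) = 1/90)
g = -9981 (g = -11873 + 1892 = -9981)
a(r(5/d)) - g = 1/90 - 1*(-9981) = 1/90 + 9981 = 898291/90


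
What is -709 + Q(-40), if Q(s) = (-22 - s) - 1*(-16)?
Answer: -675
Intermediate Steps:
Q(s) = -6 - s (Q(s) = (-22 - s) + 16 = -6 - s)
-709 + Q(-40) = -709 + (-6 - 1*(-40)) = -709 + (-6 + 40) = -709 + 34 = -675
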